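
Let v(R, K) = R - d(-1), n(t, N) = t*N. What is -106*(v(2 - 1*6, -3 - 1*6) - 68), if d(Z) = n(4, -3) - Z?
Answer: 6466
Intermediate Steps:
n(t, N) = N*t
d(Z) = -12 - Z (d(Z) = -3*4 - Z = -12 - Z)
v(R, K) = 11 + R (v(R, K) = R - (-12 - 1*(-1)) = R - (-12 + 1) = R - 1*(-11) = R + 11 = 11 + R)
-106*(v(2 - 1*6, -3 - 1*6) - 68) = -106*((11 + (2 - 1*6)) - 68) = -106*((11 + (2 - 6)) - 68) = -106*((11 - 4) - 68) = -106*(7 - 68) = -106*(-61) = 6466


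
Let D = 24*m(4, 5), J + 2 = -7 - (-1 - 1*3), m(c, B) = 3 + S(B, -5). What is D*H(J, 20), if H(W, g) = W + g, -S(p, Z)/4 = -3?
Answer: 5400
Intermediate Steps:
S(p, Z) = 12 (S(p, Z) = -4*(-3) = 12)
m(c, B) = 15 (m(c, B) = 3 + 12 = 15)
J = -5 (J = -2 + (-7 - (-1 - 1*3)) = -2 + (-7 - (-1 - 3)) = -2 + (-7 - 1*(-4)) = -2 + (-7 + 4) = -2 - 3 = -5)
D = 360 (D = 24*15 = 360)
D*H(J, 20) = 360*(-5 + 20) = 360*15 = 5400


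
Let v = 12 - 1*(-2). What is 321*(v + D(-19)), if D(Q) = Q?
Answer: -1605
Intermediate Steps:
v = 14 (v = 12 + 2 = 14)
321*(v + D(-19)) = 321*(14 - 19) = 321*(-5) = -1605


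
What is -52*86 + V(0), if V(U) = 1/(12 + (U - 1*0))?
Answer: -53663/12 ≈ -4471.9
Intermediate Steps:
V(U) = 1/(12 + U) (V(U) = 1/(12 + (U + 0)) = 1/(12 + U))
-52*86 + V(0) = -52*86 + 1/(12 + 0) = -4472 + 1/12 = -53663/12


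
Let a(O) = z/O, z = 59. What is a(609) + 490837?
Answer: 298919792/609 ≈ 4.9084e+5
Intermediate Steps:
a(O) = 59/O
a(609) + 490837 = 59/609 + 490837 = 298919792/609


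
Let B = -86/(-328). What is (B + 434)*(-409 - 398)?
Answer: -57473733/164 ≈ -3.5045e+5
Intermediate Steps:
B = 43/164 (B = -86*(-1/328) = 43/164 ≈ 0.26220)
(B + 434)*(-409 - 398) = (43/164 + 434)*(-409 - 398) = (71219/164)*(-807) = -57473733/164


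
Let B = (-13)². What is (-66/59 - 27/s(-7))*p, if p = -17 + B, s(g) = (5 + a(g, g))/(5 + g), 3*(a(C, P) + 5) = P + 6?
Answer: -1462848/59 ≈ -24794.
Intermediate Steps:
a(C, P) = -3 + P/3 (a(C, P) = -5 + (P + 6)/3 = -5 + (6 + P)/3 = -5 + (2 + P/3) = -3 + P/3)
s(g) = (2 + g/3)/(5 + g) (s(g) = (5 + (-3 + g/3))/(5 + g) = (2 + g/3)/(5 + g))
B = 169
p = 152 (p = -17 + 169 = 152)
(-66/59 - 27/s(-7))*p = (-66/59 - 27*3*(5 - 7)/(6 - 7))*152 = (-66*1/59 - 27/((⅓)*(-1)/(-2)))*152 = (-66/59 - 27/((⅓)*(-½)*(-1)))*152 = (-66/59 - 27/⅙)*152 = (-66/59 - 27*6)*152 = (-66/59 - 162)*152 = -9624/59*152 = -1462848/59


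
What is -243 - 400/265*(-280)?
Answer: 9521/53 ≈ 179.64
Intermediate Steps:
-243 - 400/265*(-280) = -243 - 400*1/265*(-280) = -243 - 80/53*(-280) = -243 + 22400/53 = 9521/53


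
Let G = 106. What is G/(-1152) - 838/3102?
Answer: -107849/297792 ≈ -0.36216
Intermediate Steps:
G/(-1152) - 838/3102 = 106/(-1152) - 838/3102 = 106*(-1/1152) - 838*1/3102 = -53/576 - 419/1551 = -107849/297792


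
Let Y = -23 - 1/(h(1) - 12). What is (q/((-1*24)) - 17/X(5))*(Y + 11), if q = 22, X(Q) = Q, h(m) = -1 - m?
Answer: 6179/120 ≈ 51.492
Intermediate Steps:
Y = -321/14 (Y = -23 - 1/((-1 - 1*1) - 12) = -23 - 1/((-1 - 1) - 12) = -23 - 1/(-2 - 12) = -23 - 1/(-14) = -23 - 1*(-1/14) = -23 + 1/14 = -321/14 ≈ -22.929)
(q/((-1*24)) - 17/X(5))*(Y + 11) = (22/((-1*24)) - 17/5)*(-321/14 + 11) = (22/(-24) - 17*1/5)*(-167/14) = (22*(-1/24) - 17/5)*(-167/14) = (-11/12 - 17/5)*(-167/14) = -259/60*(-167/14) = 6179/120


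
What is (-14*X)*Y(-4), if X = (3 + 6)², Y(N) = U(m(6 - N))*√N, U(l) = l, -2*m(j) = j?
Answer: 11340*I ≈ 11340.0*I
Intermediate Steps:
m(j) = -j/2
Y(N) = √N*(-3 + N/2) (Y(N) = (-(6 - N)/2)*√N = (-3 + N/2)*√N = √N*(-3 + N/2))
X = 81 (X = 9² = 81)
(-14*X)*Y(-4) = (-14*81)*(√(-4)*(-6 - 4)/2) = -567*2*I*(-10) = -(-11340)*I = 11340*I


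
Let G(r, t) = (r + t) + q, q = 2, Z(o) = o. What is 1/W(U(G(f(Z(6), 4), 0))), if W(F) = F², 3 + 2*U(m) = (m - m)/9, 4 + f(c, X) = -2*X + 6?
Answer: 4/9 ≈ 0.44444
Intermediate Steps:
f(c, X) = 2 - 2*X (f(c, X) = -4 + (-2*X + 6) = -4 + (6 - 2*X) = 2 - 2*X)
G(r, t) = 2 + r + t (G(r, t) = (r + t) + 2 = 2 + r + t)
U(m) = -3/2 (U(m) = -3/2 + ((m - m)/9)/2 = -3/2 + (0*(⅑))/2 = -3/2 + (½)*0 = -3/2 + 0 = -3/2)
1/W(U(G(f(Z(6), 4), 0))) = 1/((-3/2)²) = 1/(9/4) = 4/9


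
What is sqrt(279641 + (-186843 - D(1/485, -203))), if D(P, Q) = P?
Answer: 3*sqrt(2425378785)/485 ≈ 304.63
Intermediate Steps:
sqrt(279641 + (-186843 - D(1/485, -203))) = sqrt(279641 + (-186843 - 1/485)) = sqrt(279641 - 90618856/485) = sqrt(45007029/485) = 3*sqrt(2425378785)/485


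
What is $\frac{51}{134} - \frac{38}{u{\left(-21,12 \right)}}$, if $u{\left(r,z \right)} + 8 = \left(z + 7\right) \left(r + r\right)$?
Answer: $\frac{23099}{54002} \approx 0.42774$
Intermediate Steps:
$u{\left(r,z \right)} = -8 + 2 r \left(7 + z\right)$ ($u{\left(r,z \right)} = -8 + \left(z + 7\right) \left(r + r\right) = -8 + \left(7 + z\right) 2 r = -8 + 2 r \left(7 + z\right)$)
$\frac{51}{134} - \frac{38}{u{\left(-21,12 \right)}} = \frac{51}{134} - \frac{38}{-8 + 14 \left(-21\right) + 2 \left(-21\right) 12} = 51 \cdot \frac{1}{134} - \frac{38}{-8 - 294 - 504} = \frac{51}{134} - \frac{38}{-806} = \frac{51}{134} - - \frac{19}{403} = \frac{51}{134} + \frac{19}{403} = \frac{23099}{54002}$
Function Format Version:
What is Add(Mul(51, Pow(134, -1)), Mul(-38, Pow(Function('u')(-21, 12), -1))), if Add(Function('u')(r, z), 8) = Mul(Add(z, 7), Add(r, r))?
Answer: Rational(23099, 54002) ≈ 0.42774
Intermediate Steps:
Function('u')(r, z) = Add(-8, Mul(2, r, Add(7, z))) (Function('u')(r, z) = Add(-8, Mul(Add(z, 7), Add(r, r))) = Add(-8, Mul(Add(7, z), Mul(2, r))) = Add(-8, Mul(2, r, Add(7, z))))
Add(Mul(51, Pow(134, -1)), Mul(-38, Pow(Function('u')(-21, 12), -1))) = Add(Mul(51, Pow(134, -1)), Mul(-38, Pow(Add(-8, Mul(14, -21), Mul(2, -21, 12)), -1))) = Add(Mul(51, Rational(1, 134)), Mul(-38, Pow(Add(-8, -294, -504), -1))) = Add(Rational(51, 134), Mul(-38, Pow(-806, -1))) = Add(Rational(51, 134), Mul(-38, Rational(-1, 806))) = Add(Rational(51, 134), Rational(19, 403)) = Rational(23099, 54002)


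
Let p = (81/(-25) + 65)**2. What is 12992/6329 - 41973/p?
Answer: -135057351613/15087930944 ≈ -8.9514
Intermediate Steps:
p = 2383936/625 (p = (81*(-1/25) + 65)**2 = (-81/25 + 65)**2 = (1544/25)**2 = 2383936/625 ≈ 3814.3)
12992/6329 - 41973/p = 12992/6329 - 41973/2383936/625 = 12992*(1/6329) - 41973*625/2383936 = 12992/6329 - 26233125/2383936 = -135057351613/15087930944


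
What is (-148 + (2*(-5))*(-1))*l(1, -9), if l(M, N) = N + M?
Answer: 1104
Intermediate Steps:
l(M, N) = M + N
(-148 + (2*(-5))*(-1))*l(1, -9) = (-148 + (2*(-5))*(-1))*(1 - 9) = (-148 - 10*(-1))*(-8) = (-148 + 10)*(-8) = -138*(-8) = 1104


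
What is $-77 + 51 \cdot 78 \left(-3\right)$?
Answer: $-12011$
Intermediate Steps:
$-77 + 51 \cdot 78 \left(-3\right) = -77 + 51 \left(-234\right) = -77 - 11934 = -12011$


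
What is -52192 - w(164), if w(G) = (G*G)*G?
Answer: -4463136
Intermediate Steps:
w(G) = G**3 (w(G) = G**2*G = G**3)
-52192 - w(164) = -52192 - 1*164**3 = -52192 - 1*4410944 = -52192 - 4410944 = -4463136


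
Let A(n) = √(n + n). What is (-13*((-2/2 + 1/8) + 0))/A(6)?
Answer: 91*√3/48 ≈ 3.2837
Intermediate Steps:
A(n) = √2*√n (A(n) = √(2*n) = √2*√n)
(-13*((-2/2 + 1/8) + 0))/A(6) = (-13*((-2/2 + 1/8) + 0))/((√2*√6)) = (-13*((-2*½ + 1*(⅛)) + 0))/((2*√3)) = (-13*((-1 + ⅛) + 0))*(√3/6) = (-13*(-7/8 + 0))*(√3/6) = (-13*(-7/8))*(√3/6) = 91*(√3/6)/8 = 91*√3/48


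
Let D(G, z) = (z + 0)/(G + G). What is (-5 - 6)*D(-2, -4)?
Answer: -11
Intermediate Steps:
D(G, z) = z/(2*G) (D(G, z) = z/((2*G)) = z*(1/(2*G)) = z/(2*G))
(-5 - 6)*D(-2, -4) = (-5 - 6)*((1/2)*(-4)/(-2)) = -11*(-4)*(-1)/(2*2) = -11*1 = -11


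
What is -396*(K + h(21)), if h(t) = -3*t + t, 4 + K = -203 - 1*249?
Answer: 197208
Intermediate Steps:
K = -456 (K = -4 + (-203 - 1*249) = -4 + (-203 - 249) = -4 - 452 = -456)
h(t) = -2*t
-396*(K + h(21)) = -396*(-456 - 2*21) = -396*(-456 - 42) = -396*(-498) = 197208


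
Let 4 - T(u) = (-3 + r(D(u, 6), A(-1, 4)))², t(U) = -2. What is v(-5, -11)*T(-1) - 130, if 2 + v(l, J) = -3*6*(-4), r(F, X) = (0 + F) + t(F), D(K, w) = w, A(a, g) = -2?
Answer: 80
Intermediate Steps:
r(F, X) = -2 + F (r(F, X) = (0 + F) - 2 = F - 2 = -2 + F)
v(l, J) = 70 (v(l, J) = -2 - 3*6*(-4) = -2 - 18*(-4) = -2 + 72 = 70)
T(u) = 3 (T(u) = 4 - (-3 + (-2 + 6))² = 4 - (-3 + 4)² = 4 - 1*1² = 4 - 1*1 = 4 - 1 = 3)
v(-5, -11)*T(-1) - 130 = 70*3 - 130 = 210 - 130 = 80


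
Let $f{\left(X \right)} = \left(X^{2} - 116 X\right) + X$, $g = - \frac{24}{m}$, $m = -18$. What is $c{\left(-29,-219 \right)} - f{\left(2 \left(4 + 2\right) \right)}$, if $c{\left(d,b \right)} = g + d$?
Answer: $\frac{3625}{3} \approx 1208.3$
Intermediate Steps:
$g = \frac{4}{3}$ ($g = - \frac{24}{-18} = \left(-24\right) \left(- \frac{1}{18}\right) = \frac{4}{3} \approx 1.3333$)
$f{\left(X \right)} = X^{2} - 115 X$
$c{\left(d,b \right)} = \frac{4}{3} + d$
$c{\left(-29,-219 \right)} - f{\left(2 \left(4 + 2\right) \right)} = \left(\frac{4}{3} - 29\right) - 2 \left(4 + 2\right) \left(-115 + 2 \left(4 + 2\right)\right) = - \frac{83}{3} - 2 \cdot 6 \left(-115 + 2 \cdot 6\right) = - \frac{83}{3} - 12 \left(-115 + 12\right) = - \frac{83}{3} - 12 \left(-103\right) = - \frac{83}{3} - -1236 = - \frac{83}{3} + 1236 = \frac{3625}{3}$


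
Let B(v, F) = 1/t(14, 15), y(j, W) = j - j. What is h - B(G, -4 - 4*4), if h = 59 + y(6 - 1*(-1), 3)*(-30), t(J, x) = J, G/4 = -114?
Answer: 825/14 ≈ 58.929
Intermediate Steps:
G = -456 (G = 4*(-114) = -456)
y(j, W) = 0
B(v, F) = 1/14
h = 59 (h = 59 + 0*(-30) = 59 + 0 = 59)
h - B(G, -4 - 4*4) = 59 - 1*1/14 = 59 - 1/14 = 825/14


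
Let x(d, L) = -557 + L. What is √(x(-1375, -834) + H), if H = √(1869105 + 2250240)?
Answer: √(-1391 + 3*√457705) ≈ 25.271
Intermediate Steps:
H = 3*√457705 (H = √4119345 = 3*√457705 ≈ 2029.6)
√(x(-1375, -834) + H) = √((-557 - 834) + 3*√457705) = √(-1391 + 3*√457705)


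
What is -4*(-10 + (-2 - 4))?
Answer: 64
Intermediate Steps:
-4*(-10 + (-2 - 4)) = -4*(-10 - 6) = -4*(-16) = 64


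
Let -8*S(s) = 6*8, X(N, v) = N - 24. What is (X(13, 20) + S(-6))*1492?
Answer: -25364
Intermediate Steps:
X(N, v) = -24 + N
S(s) = -6 (S(s) = -3*8/4 = -⅛*48 = -6)
(X(13, 20) + S(-6))*1492 = ((-24 + 13) - 6)*1492 = (-11 - 6)*1492 = -17*1492 = -25364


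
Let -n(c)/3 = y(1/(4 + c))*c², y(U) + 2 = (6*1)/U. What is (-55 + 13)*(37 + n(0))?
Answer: -1554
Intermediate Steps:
y(U) = -2 + 6/U (y(U) = -2 + (6*1)/U = -2 + 6/U)
n(c) = -3*c²*(22 + 6*c) (n(c) = -3*(-2 + 6/(1/(4 + c)))*c² = -3*(-2 + 6*(4 + c))*c² = -3*(-2 + (24 + 6*c))*c² = -3*(22 + 6*c)*c² = -3*c²*(22 + 6*c))
(-55 + 13)*(37 + n(0)) = (-55 + 13)*(37 + 0²*(-66 - 18*0)) = -42*(37 + 0*(-66 + 0)) = -42*(37 + 0*(-66)) = -42*(37 + 0) = -42*37 = -1554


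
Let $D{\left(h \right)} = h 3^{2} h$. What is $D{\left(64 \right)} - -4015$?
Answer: $40879$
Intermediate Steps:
$D{\left(h \right)} = 9 h^{2}$ ($D{\left(h \right)} = h 9 h = 9 h h = 9 h^{2}$)
$D{\left(64 \right)} - -4015 = 9 \cdot 64^{2} - -4015 = 9 \cdot 4096 + 4015 = 36864 + 4015 = 40879$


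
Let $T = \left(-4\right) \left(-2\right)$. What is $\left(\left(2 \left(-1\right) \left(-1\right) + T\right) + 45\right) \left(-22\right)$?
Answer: $-1210$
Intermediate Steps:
$T = 8$
$\left(\left(2 \left(-1\right) \left(-1\right) + T\right) + 45\right) \left(-22\right) = \left(\left(2 \left(-1\right) \left(-1\right) + 8\right) + 45\right) \left(-22\right) = \left(\left(\left(-2\right) \left(-1\right) + 8\right) + 45\right) \left(-22\right) = \left(\left(2 + 8\right) + 45\right) \left(-22\right) = \left(10 + 45\right) \left(-22\right) = 55 \left(-22\right) = -1210$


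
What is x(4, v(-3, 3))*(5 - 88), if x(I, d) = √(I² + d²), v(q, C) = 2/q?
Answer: -166*√37/3 ≈ -336.58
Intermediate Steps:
x(4, v(-3, 3))*(5 - 88) = √(4² + (2/(-3))²)*(5 - 88) = √(16 + (2*(-⅓))²)*(-83) = √(16 + (-⅔)²)*(-83) = √(16 + 4/9)*(-83) = √(148/9)*(-83) = (2*√37/3)*(-83) = -166*√37/3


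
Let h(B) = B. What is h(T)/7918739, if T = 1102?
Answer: 1102/7918739 ≈ 0.00013916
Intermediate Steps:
h(T)/7918739 = 1102/7918739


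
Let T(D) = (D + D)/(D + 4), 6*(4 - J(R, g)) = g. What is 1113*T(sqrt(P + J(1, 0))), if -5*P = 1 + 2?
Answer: -1802/3 + 424*sqrt(85)/3 ≈ 702.36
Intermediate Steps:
J(R, g) = 4 - g/6
P = -3/5 (P = -(1 + 2)/5 = -1/5*3 = -3/5 ≈ -0.60000)
T(D) = 2*D/(4 + D) (T(D) = (2*D)/(4 + D) = 2*D/(4 + D))
1113*T(sqrt(P + J(1, 0))) = 1113*(2*sqrt(-3/5 + (4 - 1/6*0))/(4 + sqrt(-3/5 + (4 - 1/6*0)))) = 1113*(2*sqrt(-3/5 + (4 + 0))/(4 + sqrt(-3/5 + (4 + 0)))) = 1113*(2*sqrt(-3/5 + 4)/(4 + sqrt(-3/5 + 4))) = 1113*(2*sqrt(17/5)/(4 + sqrt(17/5))) = 1113*(2*(sqrt(85)/5)/(4 + sqrt(85)/5)) = 1113*(2*sqrt(85)/(5*(4 + sqrt(85)/5))) = 2226*sqrt(85)/(5*(4 + sqrt(85)/5))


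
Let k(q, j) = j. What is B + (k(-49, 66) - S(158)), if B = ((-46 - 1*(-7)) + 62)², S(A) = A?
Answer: 437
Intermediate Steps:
B = 529 (B = ((-46 + 7) + 62)² = (-39 + 62)² = 23² = 529)
B + (k(-49, 66) - S(158)) = 529 + (66 - 1*158) = 529 + (66 - 158) = 529 - 92 = 437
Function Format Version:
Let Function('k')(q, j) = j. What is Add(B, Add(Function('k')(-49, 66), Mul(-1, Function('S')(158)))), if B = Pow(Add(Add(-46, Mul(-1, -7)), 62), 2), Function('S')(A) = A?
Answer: 437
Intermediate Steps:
B = 529 (B = Pow(Add(Add(-46, 7), 62), 2) = Pow(Add(-39, 62), 2) = Pow(23, 2) = 529)
Add(B, Add(Function('k')(-49, 66), Mul(-1, Function('S')(158)))) = Add(529, Add(66, Mul(-1, 158))) = Add(529, Add(66, -158)) = Add(529, -92) = 437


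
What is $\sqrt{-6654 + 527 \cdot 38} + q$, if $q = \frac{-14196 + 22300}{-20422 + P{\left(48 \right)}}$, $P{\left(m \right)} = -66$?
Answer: $- \frac{1013}{2561} + 2 \sqrt{3343} \approx 115.24$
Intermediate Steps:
$q = - \frac{1013}{2561}$ ($q = \frac{-14196 + 22300}{-20422 - 66} = \frac{8104}{-20488} = 8104 \left(- \frac{1}{20488}\right) = - \frac{1013}{2561} \approx -0.39555$)
$\sqrt{-6654 + 527 \cdot 38} + q = \sqrt{-6654 + 527 \cdot 38} - \frac{1013}{2561} = \sqrt{-6654 + 20026} - \frac{1013}{2561} = \sqrt{13372} - \frac{1013}{2561} = 2 \sqrt{3343} - \frac{1013}{2561} = - \frac{1013}{2561} + 2 \sqrt{3343}$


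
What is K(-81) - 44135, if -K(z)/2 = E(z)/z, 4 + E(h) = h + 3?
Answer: -3575099/81 ≈ -44137.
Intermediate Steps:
E(h) = -1 + h (E(h) = -4 + (h + 3) = -4 + (3 + h) = -1 + h)
K(z) = -2*(-1 + z)/z
K(-81) - 44135 = (-2 + 2/(-81)) - 44135 = (-2 + 2*(-1/81)) - 44135 = (-2 - 2/81) - 44135 = -164/81 - 44135 = -3575099/81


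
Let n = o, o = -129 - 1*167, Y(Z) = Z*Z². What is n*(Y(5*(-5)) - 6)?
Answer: 4626776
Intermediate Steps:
Y(Z) = Z³
o = -296 (o = -129 - 167 = -296)
n = -296
n*(Y(5*(-5)) - 6) = -296*((5*(-5))³ - 6) = -296*((-25)³ - 6) = -296*(-15625 - 6) = -296*(-15631) = 4626776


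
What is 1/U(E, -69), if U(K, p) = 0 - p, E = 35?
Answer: 1/69 ≈ 0.014493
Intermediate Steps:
U(K, p) = -p
1/U(E, -69) = 1/(-1*(-69)) = 1/69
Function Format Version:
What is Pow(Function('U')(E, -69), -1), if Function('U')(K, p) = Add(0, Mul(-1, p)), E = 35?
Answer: Rational(1, 69) ≈ 0.014493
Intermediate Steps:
Function('U')(K, p) = Mul(-1, p)
Pow(Function('U')(E, -69), -1) = Pow(Mul(-1, -69), -1) = Pow(69, -1) = Rational(1, 69)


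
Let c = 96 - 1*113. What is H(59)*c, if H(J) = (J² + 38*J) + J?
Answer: -98294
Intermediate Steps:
H(J) = J² + 39*J
c = -17 (c = 96 - 113 = -17)
H(59)*c = (59*(39 + 59))*(-17) = (59*98)*(-17) = 5782*(-17) = -98294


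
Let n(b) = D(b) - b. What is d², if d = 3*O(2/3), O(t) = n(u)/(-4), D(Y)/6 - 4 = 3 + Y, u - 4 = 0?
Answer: 8649/4 ≈ 2162.3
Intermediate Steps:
u = 4 (u = 4 + 0 = 4)
D(Y) = 42 + 6*Y (D(Y) = 24 + 6*(3 + Y) = 24 + (18 + 6*Y) = 42 + 6*Y)
n(b) = 42 + 5*b (n(b) = (42 + 6*b) - b = 42 + 5*b)
O(t) = -31/2 (O(t) = (42 + 5*4)/(-4) = (42 + 20)*(-¼) = 62*(-¼) = -31/2)
d = -93/2 (d = 3*(-31/2) = -93/2 ≈ -46.500)
d² = (-93/2)² = 8649/4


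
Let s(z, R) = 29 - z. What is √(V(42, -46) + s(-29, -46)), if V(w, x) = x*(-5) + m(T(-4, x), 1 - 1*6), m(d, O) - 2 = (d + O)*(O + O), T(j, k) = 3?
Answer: √310 ≈ 17.607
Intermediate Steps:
m(d, O) = 2 + 2*O*(O + d) (m(d, O) = 2 + (d + O)*(O + O) = 2 + (O + d)*(2*O) = 2 + 2*O*(O + d))
V(w, x) = 22 - 5*x (V(w, x) = x*(-5) + (2 + 2*(1 - 1*6)² + 2*(1 - 1*6)*3) = -5*x + (2 + 2*(1 - 6)² + 2*(1 - 6)*3) = -5*x + (2 + 2*(-5)² + 2*(-5)*3) = -5*x + (2 + 2*25 - 30) = -5*x + (2 + 50 - 30) = -5*x + 22 = 22 - 5*x)
√(V(42, -46) + s(-29, -46)) = √((22 - 5*(-46)) + (29 - 1*(-29))) = √((22 + 230) + (29 + 29)) = √(252 + 58) = √310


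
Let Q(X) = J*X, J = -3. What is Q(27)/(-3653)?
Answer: 81/3653 ≈ 0.022174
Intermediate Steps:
Q(X) = -3*X
Q(27)/(-3653) = -3*27/(-3653) = -81*(-1/3653) = 81/3653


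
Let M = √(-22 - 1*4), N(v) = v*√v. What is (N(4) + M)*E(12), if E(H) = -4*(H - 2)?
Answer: -320 - 40*I*√26 ≈ -320.0 - 203.96*I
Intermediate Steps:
E(H) = 8 - 4*H (E(H) = -4*(-2 + H) = 8 - 4*H)
N(v) = v^(3/2)
M = I*√26 (M = √(-22 - 4) = √(-26) = I*√26 ≈ 5.099*I)
(N(4) + M)*E(12) = (4^(3/2) + I*√26)*(8 - 4*12) = (8 + I*√26)*(8 - 48) = (8 + I*√26)*(-40) = -320 - 40*I*√26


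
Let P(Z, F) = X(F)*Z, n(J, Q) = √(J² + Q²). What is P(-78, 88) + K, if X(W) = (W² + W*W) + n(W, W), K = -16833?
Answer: -1224897 - 6864*√2 ≈ -1.2346e+6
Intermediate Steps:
X(W) = 2*W² + √2*√(W²) (X(W) = (W² + W*W) + √(W² + W²) = (W² + W²) + √(2*W²) = 2*W² + √2*√(W²))
P(Z, F) = Z*(2*F² + √2*√(F²)) (P(Z, F) = (2*F² + √2*√(F²))*Z = Z*(2*F² + √2*√(F²)))
P(-78, 88) + K = -78*(2*88² + √2*√(88²)) - 16833 = -78*(2*7744 + √2*√7744) - 16833 = -78*(15488 + √2*88) - 16833 = -78*(15488 + 88*√2) - 16833 = (-1208064 - 6864*√2) - 16833 = -1224897 - 6864*√2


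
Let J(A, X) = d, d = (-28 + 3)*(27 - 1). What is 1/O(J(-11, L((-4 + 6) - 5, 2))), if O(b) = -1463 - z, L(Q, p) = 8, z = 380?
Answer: -1/1843 ≈ -0.00054259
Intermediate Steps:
d = -650 (d = -25*26 = -650)
J(A, X) = -650
O(b) = -1843 (O(b) = -1463 - 1*380 = -1463 - 380 = -1843)
1/O(J(-11, L((-4 + 6) - 5, 2))) = 1/(-1843) = -1/1843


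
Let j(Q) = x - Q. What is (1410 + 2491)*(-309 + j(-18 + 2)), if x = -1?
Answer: -1146894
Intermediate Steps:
j(Q) = -1 - Q
(1410 + 2491)*(-309 + j(-18 + 2)) = (1410 + 2491)*(-309 + (-1 - (-18 + 2))) = 3901*(-309 + (-1 - 1*(-16))) = 3901*(-309 + (-1 + 16)) = 3901*(-309 + 15) = 3901*(-294) = -1146894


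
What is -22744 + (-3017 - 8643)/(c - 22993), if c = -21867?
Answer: -51014209/2243 ≈ -22744.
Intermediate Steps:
-22744 + (-3017 - 8643)/(c - 22993) = -22744 + (-3017 - 8643)/(-21867 - 22993) = -22744 - 11660/(-44860) = -22744 - 11660*(-1/44860) = -22744 + 583/2243 = -51014209/2243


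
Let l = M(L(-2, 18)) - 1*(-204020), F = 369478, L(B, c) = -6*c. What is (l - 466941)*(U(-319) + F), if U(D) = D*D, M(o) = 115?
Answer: -123844436634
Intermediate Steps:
U(D) = D²
l = 204135 (l = 115 - 1*(-204020) = 115 + 204020 = 204135)
(l - 466941)*(U(-319) + F) = (204135 - 466941)*((-319)² + 369478) = -262806*(101761 + 369478) = -262806*471239 = -123844436634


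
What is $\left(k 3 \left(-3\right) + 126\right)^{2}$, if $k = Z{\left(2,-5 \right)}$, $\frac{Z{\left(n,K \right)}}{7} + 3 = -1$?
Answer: $142884$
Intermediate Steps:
$Z{\left(n,K \right)} = -28$ ($Z{\left(n,K \right)} = -21 + 7 \left(-1\right) = -21 - 7 = -28$)
$k = -28$
$\left(k 3 \left(-3\right) + 126\right)^{2} = \left(\left(-28\right) 3 \left(-3\right) + 126\right)^{2} = \left(\left(-84\right) \left(-3\right) + 126\right)^{2} = \left(252 + 126\right)^{2} = 378^{2} = 142884$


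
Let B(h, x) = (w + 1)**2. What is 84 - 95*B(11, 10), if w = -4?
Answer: -771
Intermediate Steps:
B(h, x) = 9 (B(h, x) = (-4 + 1)**2 = (-3)**2 = 9)
84 - 95*B(11, 10) = 84 - 95*9 = 84 - 855 = -771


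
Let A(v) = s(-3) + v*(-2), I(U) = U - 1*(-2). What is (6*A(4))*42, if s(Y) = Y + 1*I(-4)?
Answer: -3276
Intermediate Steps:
I(U) = 2 + U (I(U) = U + 2 = 2 + U)
s(Y) = -2 + Y (s(Y) = Y + 1*(2 - 4) = Y + 1*(-2) = Y - 2 = -2 + Y)
A(v) = -5 - 2*v (A(v) = (-2 - 3) + v*(-2) = -5 - 2*v)
(6*A(4))*42 = (6*(-5 - 2*4))*42 = (6*(-5 - 8))*42 = (6*(-13))*42 = -78*42 = -3276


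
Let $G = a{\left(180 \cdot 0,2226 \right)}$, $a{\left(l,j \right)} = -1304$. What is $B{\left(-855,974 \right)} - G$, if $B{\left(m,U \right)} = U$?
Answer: $2278$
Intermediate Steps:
$G = -1304$
$B{\left(-855,974 \right)} - G = 974 - -1304 = 974 + 1304 = 2278$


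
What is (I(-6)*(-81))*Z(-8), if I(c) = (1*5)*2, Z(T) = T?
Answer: 6480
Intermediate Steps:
I(c) = 10 (I(c) = 5*2 = 10)
(I(-6)*(-81))*Z(-8) = (10*(-81))*(-8) = -810*(-8) = 6480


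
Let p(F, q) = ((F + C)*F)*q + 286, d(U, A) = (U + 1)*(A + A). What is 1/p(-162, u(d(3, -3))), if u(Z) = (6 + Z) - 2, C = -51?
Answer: -1/689834 ≈ -1.4496e-6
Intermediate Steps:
d(U, A) = 2*A*(1 + U) (d(U, A) = (1 + U)*(2*A) = 2*A*(1 + U))
u(Z) = 4 + Z
p(F, q) = 286 + F*q*(-51 + F) (p(F, q) = ((F - 51)*F)*q + 286 = ((-51 + F)*F)*q + 286 = (F*(-51 + F))*q + 286 = F*q*(-51 + F) + 286 = 286 + F*q*(-51 + F))
1/p(-162, u(d(3, -3))) = 1/(286 + (4 + 2*(-3)*(1 + 3))*(-162)² - 51*(-162)*(4 + 2*(-3)*(1 + 3))) = 1/(286 + (4 + 2*(-3)*4)*26244 - 51*(-162)*(4 + 2*(-3)*4)) = 1/(286 + (4 - 24)*26244 - 51*(-162)*(4 - 24)) = 1/(286 - 20*26244 - 51*(-162)*(-20)) = 1/(286 - 524880 - 165240) = 1/(-689834) = -1/689834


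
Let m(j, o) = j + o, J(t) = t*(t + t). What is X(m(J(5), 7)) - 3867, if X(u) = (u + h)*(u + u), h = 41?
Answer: 7305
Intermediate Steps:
J(t) = 2*t² (J(t) = t*(2*t) = 2*t²)
X(u) = 2*u*(41 + u) (X(u) = (u + 41)*(u + u) = (41 + u)*(2*u) = 2*u*(41 + u))
X(m(J(5), 7)) - 3867 = 2*(2*5² + 7)*(41 + (2*5² + 7)) - 3867 = 2*(2*25 + 7)*(41 + (2*25 + 7)) - 3867 = 2*(50 + 7)*(41 + (50 + 7)) - 3867 = 2*57*(41 + 57) - 3867 = 2*57*98 - 3867 = 11172 - 3867 = 7305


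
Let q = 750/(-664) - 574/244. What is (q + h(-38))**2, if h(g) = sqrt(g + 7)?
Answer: (70517 - 20252*I*sqrt(31))**2/410143504 ≈ -18.876 - 38.774*I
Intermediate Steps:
q = -70517/20252 (q = 750*(-1/664) - 574*1/244 = -375/332 - 287/122 = -70517/20252 ≈ -3.4820)
h(g) = sqrt(7 + g)
(q + h(-38))**2 = (-70517/20252 + sqrt(7 - 38))**2 = (-70517/20252 + sqrt(-31))**2 = (-70517/20252 + I*sqrt(31))**2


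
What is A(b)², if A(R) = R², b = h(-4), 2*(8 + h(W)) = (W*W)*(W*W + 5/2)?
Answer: 384160000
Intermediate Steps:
h(W) = -8 + W²*(5/2 + W²)/2 (h(W) = -8 + ((W*W)*(W*W + 5/2))/2 = -8 + (W²*(W² + 5*(½)))/2 = -8 + (W²*(W² + 5/2))/2 = -8 + (W²*(5/2 + W²))/2 = -8 + W²*(5/2 + W²)/2)
b = 140 (b = -8 + (½)*(-4)⁴ + (5/4)*(-4)² = -8 + (½)*256 + (5/4)*16 = -8 + 128 + 20 = 140)
A(b)² = (140²)² = 19600² = 384160000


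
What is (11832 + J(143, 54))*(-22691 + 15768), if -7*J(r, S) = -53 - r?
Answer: -82106780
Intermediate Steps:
J(r, S) = 53/7 + r/7 (J(r, S) = -(-53 - r)/7 = 53/7 + r/7)
(11832 + J(143, 54))*(-22691 + 15768) = (11832 + (53/7 + (⅐)*143))*(-22691 + 15768) = (11832 + (53/7 + 143/7))*(-6923) = (11832 + 28)*(-6923) = 11860*(-6923) = -82106780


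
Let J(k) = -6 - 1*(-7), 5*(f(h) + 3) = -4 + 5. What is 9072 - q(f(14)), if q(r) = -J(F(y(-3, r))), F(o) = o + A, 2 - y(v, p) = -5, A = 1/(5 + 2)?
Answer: 9073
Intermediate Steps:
f(h) = -14/5 (f(h) = -3 + (-4 + 5)/5 = -3 + (1/5)*1 = -3 + 1/5 = -14/5)
A = 1/7 ≈ 0.14286
y(v, p) = 7 (y(v, p) = 2 - 1*(-5) = 2 + 5 = 7)
F(o) = 1/7 + o (F(o) = o + 1/7 = 1/7 + o)
J(k) = 1 (J(k) = -6 + 7 = 1)
q(r) = -1 (q(r) = -1*1 = -1)
9072 - q(f(14)) = 9072 - 1*(-1) = 9072 + 1 = 9073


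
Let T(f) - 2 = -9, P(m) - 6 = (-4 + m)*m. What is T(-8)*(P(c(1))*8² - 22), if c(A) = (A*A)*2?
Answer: -742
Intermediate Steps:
c(A) = 2*A² (c(A) = A²*2 = 2*A²)
P(m) = 6 + m*(-4 + m) (P(m) = 6 + (-4 + m)*m = 6 + m*(-4 + m))
T(f) = -7 (T(f) = 2 - 9 = -7)
T(-8)*(P(c(1))*8² - 22) = -7*((6 + (2*1²)² - 8*1²)*8² - 22) = -7*((6 + (2*1)² - 8)*64 - 22) = -7*((6 + 2² - 4*2)*64 - 22) = -7*((6 + 4 - 8)*64 - 22) = -7*(2*64 - 22) = -7*(128 - 22) = -7*106 = -742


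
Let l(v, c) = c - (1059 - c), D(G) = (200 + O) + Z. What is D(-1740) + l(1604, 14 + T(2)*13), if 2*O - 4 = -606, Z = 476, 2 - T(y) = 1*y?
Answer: -656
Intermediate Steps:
T(y) = 2 - y
O = -301 (O = 2 + (½)*(-606) = 2 - 303 = -301)
D(G) = 375 (D(G) = (200 - 301) + 476 = -101 + 476 = 375)
l(v, c) = -1059 + 2*c (l(v, c) = c + (-1059 + c) = -1059 + 2*c)
D(-1740) + l(1604, 14 + T(2)*13) = 375 + (-1059 + 2*(14 + (2 - 1*2)*13)) = 375 + (-1059 + 2*(14 + (2 - 2)*13)) = 375 + (-1059 + 2*(14 + 0*13)) = 375 + (-1059 + 2*(14 + 0)) = 375 + (-1059 + 2*14) = 375 + (-1059 + 28) = 375 - 1031 = -656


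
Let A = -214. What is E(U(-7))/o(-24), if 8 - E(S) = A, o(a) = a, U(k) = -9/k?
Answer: -37/4 ≈ -9.2500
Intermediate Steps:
E(S) = 222 (E(S) = 8 - 1*(-214) = 8 + 214 = 222)
E(U(-7))/o(-24) = 222/(-24) = 222*(-1/24) = -37/4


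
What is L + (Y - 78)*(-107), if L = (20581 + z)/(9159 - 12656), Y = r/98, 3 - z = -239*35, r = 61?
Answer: 2834562355/342706 ≈ 8271.1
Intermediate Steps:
z = 8368 (z = 3 - (-239)*35 = 3 - 1*(-8365) = 3 + 8365 = 8368)
Y = 61/98 ≈ 0.62245
L = -28949/3497 (L = (20581 + 8368)/(9159 - 12656) = 28949/(-3497) = 28949*(-1/3497) = -28949/3497 ≈ -8.2782)
L + (Y - 78)*(-107) = -28949/3497 + (61/98 - 78)*(-107) = -28949/3497 - 7583/98*(-107) = -28949/3497 + 811381/98 = 2834562355/342706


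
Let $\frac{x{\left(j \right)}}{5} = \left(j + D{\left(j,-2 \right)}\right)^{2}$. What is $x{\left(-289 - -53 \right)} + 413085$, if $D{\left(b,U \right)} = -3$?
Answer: $698690$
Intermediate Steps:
$x{\left(j \right)} = 5 \left(-3 + j\right)^{2}$ ($x{\left(j \right)} = 5 \left(j - 3\right)^{2} = 5 \left(-3 + j\right)^{2}$)
$x{\left(-289 - -53 \right)} + 413085 = 5 \left(-3 - 236\right)^{2} + 413085 = 5 \left(-239\right)^{2} + 413085 = 5 \cdot 57121 + 413085 = 285605 + 413085 = 698690$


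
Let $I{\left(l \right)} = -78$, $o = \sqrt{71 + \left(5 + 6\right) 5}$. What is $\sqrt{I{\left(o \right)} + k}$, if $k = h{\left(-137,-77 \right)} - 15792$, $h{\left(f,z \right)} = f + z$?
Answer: $2 i \sqrt{4021} \approx 126.82 i$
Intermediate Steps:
$o = 3 \sqrt{14}$ ($o = \sqrt{71 + 11 \cdot 5} = \sqrt{71 + 55} = \sqrt{126} = 3 \sqrt{14} \approx 11.225$)
$k = -16006$ ($k = \left(-137 - 77\right) - 15792 = -214 - 15792 = -16006$)
$\sqrt{I{\left(o \right)} + k} = \sqrt{-78 - 16006} = \sqrt{-16084} = 2 i \sqrt{4021}$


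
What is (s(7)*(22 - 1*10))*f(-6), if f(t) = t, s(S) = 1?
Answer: -72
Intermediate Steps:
(s(7)*(22 - 1*10))*f(-6) = (1*(22 - 1*10))*(-6) = (1*(22 - 10))*(-6) = (1*12)*(-6) = 12*(-6) = -72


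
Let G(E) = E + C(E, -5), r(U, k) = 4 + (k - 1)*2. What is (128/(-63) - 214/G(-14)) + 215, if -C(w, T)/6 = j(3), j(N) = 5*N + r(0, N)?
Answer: 1026433/4788 ≈ 214.38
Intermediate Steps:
r(U, k) = 2 + 2*k (r(U, k) = 4 + (-1 + k)*2 = 4 + (-2 + 2*k) = 2 + 2*k)
j(N) = 2 + 7*N (j(N) = 5*N + (2 + 2*N) = 2 + 7*N)
C(w, T) = -138 (C(w, T) = -6*(2 + 7*3) = -6*(2 + 21) = -6*23 = -138)
G(E) = -138 + E (G(E) = E - 138 = -138 + E)
(128/(-63) - 214/G(-14)) + 215 = (128/(-63) - 214/(-138 - 14)) + 215 = (128*(-1/63) - 214/(-152)) + 215 = (-128/63 - 214*(-1/152)) + 215 = (-128/63 + 107/76) + 215 = -2987/4788 + 215 = 1026433/4788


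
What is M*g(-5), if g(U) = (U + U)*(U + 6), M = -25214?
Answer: 252140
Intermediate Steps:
g(U) = 2*U*(6 + U) (g(U) = (2*U)*(6 + U) = 2*U*(6 + U))
M*g(-5) = -50428*(-5)*(6 - 5) = -50428*(-5) = -25214*(-10) = 252140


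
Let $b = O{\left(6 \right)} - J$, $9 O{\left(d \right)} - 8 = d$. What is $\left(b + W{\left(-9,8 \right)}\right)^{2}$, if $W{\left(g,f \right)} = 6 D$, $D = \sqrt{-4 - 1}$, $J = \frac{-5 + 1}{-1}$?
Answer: $- \frac{14096}{81} - \frac{88 i \sqrt{5}}{3} \approx -174.02 - 65.591 i$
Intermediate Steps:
$O{\left(d \right)} = \frac{8}{9} + \frac{d}{9}$
$J = 4$ ($J = \left(-1\right) \left(-4\right) = 4$)
$D = i \sqrt{5}$ ($D = \sqrt{-5} = i \sqrt{5} \approx 2.2361 i$)
$W{\left(g,f \right)} = 6 i \sqrt{5}$
$b = - \frac{22}{9}$ ($b = \left(\frac{8}{9} + \frac{1}{9} \cdot 6\right) - 4 = \left(\frac{8}{9} + \frac{2}{3}\right) - 4 = \frac{14}{9} - 4 = - \frac{22}{9} \approx -2.4444$)
$\left(b + W{\left(-9,8 \right)}\right)^{2} = \left(- \frac{22}{9} + 6 i \sqrt{5}\right)^{2}$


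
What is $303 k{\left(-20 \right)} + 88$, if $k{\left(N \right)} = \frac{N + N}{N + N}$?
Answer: $391$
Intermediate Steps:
$k{\left(N \right)} = 1$ ($k{\left(N \right)} = \frac{2 N}{2 N} = 2 N \frac{1}{2 N} = 1$)
$303 k{\left(-20 \right)} + 88 = 303 \cdot 1 + 88 = 303 + 88 = 391$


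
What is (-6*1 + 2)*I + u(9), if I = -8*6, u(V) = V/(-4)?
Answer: 759/4 ≈ 189.75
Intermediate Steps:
u(V) = -V/4 (u(V) = V*(-1/4) = -V/4)
I = -48
(-6*1 + 2)*I + u(9) = (-6*1 + 2)*(-48) - 1/4*9 = (-6 + 2)*(-48) - 9/4 = -4*(-48) - 9/4 = 192 - 9/4 = 759/4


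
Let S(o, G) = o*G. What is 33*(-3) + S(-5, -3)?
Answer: -84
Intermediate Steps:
S(o, G) = G*o
33*(-3) + S(-5, -3) = 33*(-3) - 3*(-5) = -99 + 15 = -84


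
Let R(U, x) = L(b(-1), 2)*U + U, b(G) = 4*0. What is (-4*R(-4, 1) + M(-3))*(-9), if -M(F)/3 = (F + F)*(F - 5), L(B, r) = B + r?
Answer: 864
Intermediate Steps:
b(G) = 0
M(F) = -6*F*(-5 + F) (M(F) = -3*(F + F)*(F - 5) = -3*2*F*(-5 + F) = -6*F*(-5 + F))
R(U, x) = 3*U (R(U, x) = (0 + 2)*U + U = 2*U + U = 3*U)
(-4*R(-4, 1) + M(-3))*(-9) = (-12*(-4) + 6*(-3)*(5 - 1*(-3)))*(-9) = (-4*(-12) + 6*(-3)*(5 + 3))*(-9) = (48 + 6*(-3)*8)*(-9) = (48 - 144)*(-9) = -96*(-9) = 864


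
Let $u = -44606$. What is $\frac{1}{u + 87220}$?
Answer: $\frac{1}{42614} \approx 2.3466 \cdot 10^{-5}$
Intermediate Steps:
$\frac{1}{u + 87220} = \frac{1}{-44606 + 87220} = \frac{1}{42614}$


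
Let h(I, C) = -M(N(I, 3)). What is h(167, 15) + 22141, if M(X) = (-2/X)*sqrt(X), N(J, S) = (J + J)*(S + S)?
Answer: 22141 + sqrt(501)/501 ≈ 22141.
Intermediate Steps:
N(J, S) = 4*J*S (N(J, S) = (2*J)*(2*S) = 4*J*S)
M(X) = -2/sqrt(X)
h(I, C) = sqrt(3)/(3*sqrt(I)) (h(I, C) = -(-2)/sqrt(4*I*3) = -(-2)/sqrt(12*I) = -(-2)*sqrt(3)/(6*sqrt(I)) = -(-1)*sqrt(3)/(3*sqrt(I)) = sqrt(3)/(3*sqrt(I)))
h(167, 15) + 22141 = sqrt(3)/(3*sqrt(167)) + 22141 = sqrt(3)*(sqrt(167)/167)/3 + 22141 = sqrt(501)/501 + 22141 = 22141 + sqrt(501)/501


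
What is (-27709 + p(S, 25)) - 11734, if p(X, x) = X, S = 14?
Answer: -39429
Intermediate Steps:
(-27709 + p(S, 25)) - 11734 = (-27709 + 14) - 11734 = -27695 - 11734 = -39429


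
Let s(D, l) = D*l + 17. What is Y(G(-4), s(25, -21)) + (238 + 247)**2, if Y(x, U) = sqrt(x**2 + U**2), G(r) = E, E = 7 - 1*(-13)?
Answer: 235225 + 4*sqrt(16154) ≈ 2.3573e+5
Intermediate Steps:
E = 20 (E = 7 + 13 = 20)
G(r) = 20
s(D, l) = 17 + D*l
Y(x, U) = sqrt(U**2 + x**2)
Y(G(-4), s(25, -21)) + (238 + 247)**2 = sqrt((17 + 25*(-21))**2 + 20**2) + (238 + 247)**2 = sqrt((17 - 525)**2 + 400) + 485**2 = sqrt((-508)**2 + 400) + 235225 = sqrt(258064 + 400) + 235225 = sqrt(258464) + 235225 = 4*sqrt(16154) + 235225 = 235225 + 4*sqrt(16154)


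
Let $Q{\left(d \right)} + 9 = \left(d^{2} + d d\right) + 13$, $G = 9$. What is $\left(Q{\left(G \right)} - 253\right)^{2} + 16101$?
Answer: $23670$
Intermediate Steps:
$Q{\left(d \right)} = 4 + 2 d^{2}$ ($Q{\left(d \right)} = -9 + \left(\left(d^{2} + d d\right) + 13\right) = -9 + \left(\left(d^{2} + d^{2}\right) + 13\right) = -9 + \left(2 d^{2} + 13\right) = -9 + \left(13 + 2 d^{2}\right) = 4 + 2 d^{2}$)
$\left(Q{\left(G \right)} - 253\right)^{2} + 16101 = \left(\left(4 + 2 \cdot 9^{2}\right) - 253\right)^{2} + 16101 = \left(\left(4 + 2 \cdot 81\right) - 253\right)^{2} + 16101 = \left(\left(4 + 162\right) - 253\right)^{2} + 16101 = \left(166 - 253\right)^{2} + 16101 = \left(-87\right)^{2} + 16101 = 7569 + 16101 = 23670$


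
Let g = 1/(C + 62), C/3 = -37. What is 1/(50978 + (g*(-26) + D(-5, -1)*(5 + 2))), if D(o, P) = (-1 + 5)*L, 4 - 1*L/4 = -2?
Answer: 49/2530876 ≈ 1.9361e-5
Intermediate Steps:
L = 24 (L = 16 - 4*(-2) = 16 + 8 = 24)
C = -111 (C = 3*(-37) = -111)
D(o, P) = 96 (D(o, P) = (-1 + 5)*24 = 4*24 = 96)
g = -1/49 (g = 1/(-111 + 62) = 1/(-49) = -1/49 ≈ -0.020408)
1/(50978 + (g*(-26) + D(-5, -1)*(5 + 2))) = 1/(50978 + (-1/49*(-26) + 96*(5 + 2))) = 1/(50978 + (26/49 + 96*7)) = 1/(50978 + (26/49 + 672)) = 1/(50978 + 32954/49) = 1/(2530876/49) = 49/2530876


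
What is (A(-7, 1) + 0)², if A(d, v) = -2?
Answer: 4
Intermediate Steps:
(A(-7, 1) + 0)² = (-2 + 0)² = (-2)² = 4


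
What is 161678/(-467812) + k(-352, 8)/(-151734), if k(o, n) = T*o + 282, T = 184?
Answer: 74148355/933986658 ≈ 0.079389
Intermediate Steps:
k(o, n) = 282 + 184*o (k(o, n) = 184*o + 282 = 282 + 184*o)
161678/(-467812) + k(-352, 8)/(-151734) = 161678/(-467812) + (282 + 184*(-352))/(-151734) = 161678*(-1/467812) + (282 - 64768)*(-1/151734) = -80839/233906 - 64486*(-1/151734) = -80839/233906 + 1697/3993 = 74148355/933986658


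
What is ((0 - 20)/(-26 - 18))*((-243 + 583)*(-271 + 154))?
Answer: -198900/11 ≈ -18082.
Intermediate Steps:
((0 - 20)/(-26 - 18))*((-243 + 583)*(-271 + 154)) = (-20/(-44))*(340*(-117)) = -20*(-1/44)*(-39780) = (5/11)*(-39780) = -198900/11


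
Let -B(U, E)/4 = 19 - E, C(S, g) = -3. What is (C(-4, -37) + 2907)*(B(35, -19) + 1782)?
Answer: 4733520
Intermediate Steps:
B(U, E) = -76 + 4*E (B(U, E) = -4*(19 - E) = -76 + 4*E)
(C(-4, -37) + 2907)*(B(35, -19) + 1782) = (-3 + 2907)*((-76 + 4*(-19)) + 1782) = 2904*((-76 - 76) + 1782) = 2904*(-152 + 1782) = 2904*1630 = 4733520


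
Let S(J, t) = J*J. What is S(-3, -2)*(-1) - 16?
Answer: -25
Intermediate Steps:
S(J, t) = J²
S(-3, -2)*(-1) - 16 = (-3)²*(-1) - 16 = 9*(-1) - 16 = -9 - 16 = -25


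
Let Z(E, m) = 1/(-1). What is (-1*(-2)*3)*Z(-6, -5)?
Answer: -6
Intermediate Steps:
Z(E, m) = -1
(-1*(-2)*3)*Z(-6, -5) = (-1*(-2)*3)*(-1) = (2*3)*(-1) = 6*(-1) = -6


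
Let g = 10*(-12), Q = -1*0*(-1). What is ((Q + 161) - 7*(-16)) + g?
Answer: 153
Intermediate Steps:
Q = 0 (Q = 0*(-1) = 0)
g = -120
((Q + 161) - 7*(-16)) + g = ((0 + 161) - 7*(-16)) - 120 = (161 + 112) - 120 = 273 - 120 = 153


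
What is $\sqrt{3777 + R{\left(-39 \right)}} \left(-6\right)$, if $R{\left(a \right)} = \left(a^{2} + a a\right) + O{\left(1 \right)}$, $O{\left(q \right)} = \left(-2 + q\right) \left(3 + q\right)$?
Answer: $- 6 \sqrt{6815} \approx -495.32$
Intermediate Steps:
$R{\left(a \right)} = -4 + 2 a^{2}$ ($R{\left(a \right)} = \left(a^{2} + a a\right) + \left(-6 + 1 + 1^{2}\right) = \left(a^{2} + a^{2}\right) + \left(-6 + 1 + 1\right) = 2 a^{2} - 4 = -4 + 2 a^{2}$)
$\sqrt{3777 + R{\left(-39 \right)}} \left(-6\right) = \sqrt{3777 - \left(4 - 2 \left(-39\right)^{2}\right)} \left(-6\right) = \sqrt{3777 + \left(-4 + 2 \cdot 1521\right)} \left(-6\right) = \sqrt{3777 + \left(-4 + 3042\right)} \left(-6\right) = \sqrt{3777 + 3038} \left(-6\right) = \sqrt{6815} \left(-6\right) = - 6 \sqrt{6815}$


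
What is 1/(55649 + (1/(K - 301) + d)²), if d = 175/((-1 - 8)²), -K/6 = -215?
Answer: 6417451881/357154762726105 ≈ 1.7968e-5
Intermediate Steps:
K = 1290 (K = -6*(-215) = 1290)
d = 175/81 (d = 175/((-9)²) = 175/81 ≈ 2.1605)
1/(55649 + (1/(K - 301) + d)²) = 1/(55649 + (1/(1290 - 301) + 175/81)²) = 1/(55649 + (1/989 + 175/81)²) = 1/(55649 + (173156/80109)²) = 1/(55649 + 29983000336/6417451881) = 1/(357154762726105/6417451881) = 6417451881/357154762726105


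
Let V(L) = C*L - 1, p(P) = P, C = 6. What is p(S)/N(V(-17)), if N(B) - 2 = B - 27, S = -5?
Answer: 5/128 ≈ 0.039063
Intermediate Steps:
V(L) = -1 + 6*L (V(L) = 6*L - 1 = -1 + 6*L)
N(B) = -25 + B (N(B) = 2 + (B - 27) = 2 + (-27 + B) = -25 + B)
p(S)/N(V(-17)) = -5/(-25 + (-1 + 6*(-17))) = -5/(-25 + (-1 - 102)) = -5/(-25 - 103) = -5/(-128) = -5*(-1/128) = 5/128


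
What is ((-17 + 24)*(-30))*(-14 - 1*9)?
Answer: 4830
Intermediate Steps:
((-17 + 24)*(-30))*(-14 - 1*9) = (7*(-30))*(-14 - 9) = -210*(-23) = 4830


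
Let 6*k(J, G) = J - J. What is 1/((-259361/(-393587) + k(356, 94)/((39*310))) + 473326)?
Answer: 393587/186295219723 ≈ 2.1127e-6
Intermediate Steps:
k(J, G) = 0 (k(J, G) = (J - J)/6 = (1/6)*0 = 0)
1/((-259361/(-393587) + k(356, 94)/((39*310))) + 473326) = 1/((-259361/(-393587) + 0/((39*310))) + 473326) = 1/((-259361*(-1/393587) + 0/12090) + 473326) = 1/((259361/393587 + 0*(1/12090)) + 473326) = 1/((259361/393587 + 0) + 473326) = 1/(259361/393587 + 473326) = 1/(186295219723/393587) = 393587/186295219723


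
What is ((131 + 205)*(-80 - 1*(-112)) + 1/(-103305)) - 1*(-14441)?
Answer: 2602562864/103305 ≈ 25193.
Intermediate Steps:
((131 + 205)*(-80 - 1*(-112)) + 1/(-103305)) - 1*(-14441) = (336*(-80 + 112) - 1/103305) + 14441 = (336*32 - 1/103305) + 14441 = (10752 - 1/103305) + 14441 = 1110735359/103305 + 14441 = 2602562864/103305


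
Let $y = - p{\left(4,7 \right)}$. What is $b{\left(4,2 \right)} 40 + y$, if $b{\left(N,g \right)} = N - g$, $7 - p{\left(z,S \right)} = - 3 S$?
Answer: $52$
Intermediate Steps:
$p{\left(z,S \right)} = 7 + 3 S$ ($p{\left(z,S \right)} = 7 - - 3 S = 7 + 3 S$)
$y = -28$ ($y = - (7 + 3 \cdot 7) = - (7 + 21) = \left(-1\right) 28 = -28$)
$b{\left(4,2 \right)} 40 + y = \left(4 - 2\right) 40 - 28 = 2 \cdot 40 - 28 = 80 - 28 = 52$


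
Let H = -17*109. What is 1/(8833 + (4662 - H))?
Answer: 1/15348 ≈ 6.5155e-5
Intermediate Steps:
H = -1853
1/(8833 + (4662 - H)) = 1/(8833 + (4662 - 1*(-1853))) = 1/(8833 + (4662 + 1853)) = 1/(8833 + 6515) = 1/15348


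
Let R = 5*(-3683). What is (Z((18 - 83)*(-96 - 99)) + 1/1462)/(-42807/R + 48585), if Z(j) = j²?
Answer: 4325288014874665/1308103420884 ≈ 3306.5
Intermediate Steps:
R = -18415
(Z((18 - 83)*(-96 - 99)) + 1/1462)/(-42807/R + 48585) = (((18 - 83)*(-96 - 99))² + 1/1462)/(-42807/(-18415) + 48585) = ((-65*(-195))² + 1/1462)/(-42807*(-1/18415) + 48585) = (12675² + 1/1462)/(42807/18415 + 48585) = (160655625 + 1/1462)/(894735582/18415) = (234878523751/1462)*(18415/894735582) = 4325288014874665/1308103420884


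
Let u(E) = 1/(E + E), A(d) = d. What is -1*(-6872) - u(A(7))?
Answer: 96207/14 ≈ 6871.9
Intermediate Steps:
u(E) = 1/(2*E)
-1*(-6872) - u(A(7)) = -1*(-6872) - 1/(2*7) = 6872 - 1/(2*7) = 6872 - 1*1/14 = 6872 - 1/14 = 96207/14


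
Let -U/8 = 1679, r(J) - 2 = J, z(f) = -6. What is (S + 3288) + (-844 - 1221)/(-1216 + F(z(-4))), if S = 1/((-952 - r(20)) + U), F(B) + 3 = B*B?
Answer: 8009260433/2434614 ≈ 3289.7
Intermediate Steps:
F(B) = -3 + B² (F(B) = -3 + B*B = -3 + B²)
r(J) = 2 + J
U = -13432 (U = -8*1679 = -13432)
S = -1/14406 (S = 1/((-952 - (2 + 20)) - 13432) = 1/((-952 - 1*22) - 13432) = 1/((-952 - 22) - 13432) = 1/(-974 - 13432) = 1/(-14406) = -1/14406 ≈ -6.9416e-5)
(S + 3288) + (-844 - 1221)/(-1216 + F(z(-4))) = (-1/14406 + 3288) + (-844 - 1221)/(-1216 + (-3 + (-6)²)) = 47366927/14406 - 2065/(-1216 + (-3 + 36)) = 47366927/14406 - 2065/(-1216 + 33) = 47366927/14406 - 2065/(-1183) = 47366927/14406 - 2065*(-1/1183) = 47366927/14406 + 295/169 = 8009260433/2434614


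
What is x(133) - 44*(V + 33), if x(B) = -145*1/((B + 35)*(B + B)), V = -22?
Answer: -21629137/44688 ≈ -484.00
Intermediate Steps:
x(B) = -145/(2*B*(35 + B)) (x(B) = -145*1/(2*B*(35 + B)) = -145/(2*B*(35 + B)))
x(133) - 44*(V + 33) = -145/2/(133*(35 + 133)) - 44*(-22 + 33) = -145/2*1/133/168 - 44*11 = -145/2*1/133*1/168 - 1*484 = -145/44688 - 484 = -21629137/44688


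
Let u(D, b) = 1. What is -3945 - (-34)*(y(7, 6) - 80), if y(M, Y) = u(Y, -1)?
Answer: -6631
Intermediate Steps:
y(M, Y) = 1
-3945 - (-34)*(y(7, 6) - 80) = -3945 - (-34)*(1 - 80) = -3945 - (-34)*(-79) = -3945 - 1*2686 = -3945 - 2686 = -6631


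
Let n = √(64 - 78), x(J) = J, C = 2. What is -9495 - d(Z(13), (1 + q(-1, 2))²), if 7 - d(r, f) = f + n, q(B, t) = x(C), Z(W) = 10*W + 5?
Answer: -9493 + I*√14 ≈ -9493.0 + 3.7417*I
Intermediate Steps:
Z(W) = 5 + 10*W
q(B, t) = 2
n = I*√14 (n = √(-14) = I*√14 ≈ 3.7417*I)
d(r, f) = 7 - f - I*√14 (d(r, f) = 7 - (f + I*√14) = 7 + (-f - I*√14) = 7 - f - I*√14)
-9495 - d(Z(13), (1 + q(-1, 2))²) = -9495 - (7 - (1 + 2)² - I*√14) = -9495 - (7 - 1*3² - I*√14) = -9495 - (7 - 1*9 - I*√14) = -9495 - (7 - 9 - I*√14) = -9495 - (-2 - I*√14) = -9495 + (2 + I*√14) = -9493 + I*√14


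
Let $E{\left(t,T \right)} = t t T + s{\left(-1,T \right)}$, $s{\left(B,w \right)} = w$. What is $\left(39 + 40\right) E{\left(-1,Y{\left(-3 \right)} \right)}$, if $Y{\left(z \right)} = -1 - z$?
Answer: $316$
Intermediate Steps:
$E{\left(t,T \right)} = T + T t^{2}$ ($E{\left(t,T \right)} = t t T + T = t^{2} T + T = T t^{2} + T = T + T t^{2}$)
$\left(39 + 40\right) E{\left(-1,Y{\left(-3 \right)} \right)} = \left(39 + 40\right) \left(-1 - -3\right) \left(1 + \left(-1\right)^{2}\right) = 79 \left(-1 + 3\right) \left(1 + 1\right) = 79 \cdot 2 \cdot 2 = 79 \cdot 4 = 316$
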